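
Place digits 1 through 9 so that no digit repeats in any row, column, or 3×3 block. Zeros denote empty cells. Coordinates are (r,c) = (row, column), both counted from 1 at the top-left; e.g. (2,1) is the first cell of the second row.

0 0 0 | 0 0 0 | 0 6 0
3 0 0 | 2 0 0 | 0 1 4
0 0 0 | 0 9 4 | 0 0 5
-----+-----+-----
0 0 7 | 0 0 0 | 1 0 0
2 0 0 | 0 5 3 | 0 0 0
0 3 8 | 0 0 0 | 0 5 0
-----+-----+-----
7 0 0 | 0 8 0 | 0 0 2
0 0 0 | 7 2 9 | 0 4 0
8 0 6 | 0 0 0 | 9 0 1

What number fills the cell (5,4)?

1

(7,8) = 3 (sole candidate).
(9,6) = 5 (sole candidate).
(9,8) = 7 (sole candidate).
(4,9) = 3 (hidden single in row 4).
(8,3) = 3 (hidden single in row 8).
(9,2) = 2 (hidden single in row 9).
(1,4) = 5 (hidden single in column 4).
(1,9) = 9 (hidden single in box 3).
Singles propagation stalls before the target is settled. Branch on (2,3) (candidates {5,9}).
  Try (2,3) = 9: this forces (2,2)=5, (8,2)=1, (8,1)=5; then row 4 has no cell left for 5 — contradiction.
So (2,3) = 5.
(2,2) = 9 (hidden single in row 2).
(7,3) = 9 (hidden single in row 7).
(7,2) = 4 (hidden single in box 7).
(7,7) = 5 (hidden single in row 7).
Singles propagation stalls before the target is settled. Branch on (2,5) (candidates {6,7}).
  Try (2,5) = 7: this forces (2,7)=8, (3,8)=2, (8,7)=6, (8,9)=8, (2,6)=6, (3,3)=1, (5,3)=4, (5,7)=7; then column 9 has no cell left for 7 — contradiction.
So (2,5) = 6.
(4,5) = 4 (sole candidate).
(9,5) = 3 (sole candidate).
(9,4) = 4 (sole candidate).
(1,7) = 3 (hidden single in row 1).
(1,3) = 2 (hidden single in row 1).
(3,3) = 1 (sole candidate).
(5,3) = 4 (sole candidate).
(1,1) = 4 (sole candidate).
(3,1) = 6 (sole candidate).
(3,4) = 3 (hidden single in row 3).
(6,7) = 4 (hidden single in row 6).
(6,6) = 2 (hidden single in row 6).
(4,8) = 2 (hidden single in row 4).
(3,8) = 8 (sole candidate).
(5,8) = 9 (sole candidate).
(2,7) = 7 (sole candidate).
(3,2) = 7 (sole candidate).
(3,7) = 2 (sole candidate).
(1,2) = 8 (sole candidate).
(2,6) = 8 (sole candidate).
(4,6) = 6 (sole candidate).
(7,6) = 1 (sole candidate).
(1,6) = 7 (sole candidate).
(4,2) = 5 (sole candidate).
(7,4) = 6 (sole candidate).
(8,2) = 1 (sole candidate).
(1,5) = 1 (sole candidate).
(4,1) = 9 (sole candidate).
(4,4) = 8 (sole candidate).
(5,2) = 6 (sole candidate).
(5,4) = 1: row 5 has {2,3,4,5,6,9}; col 4 has {2,3,4,5,6,7,8}; box has {2,3,4,5,6,8} → only 1 remains.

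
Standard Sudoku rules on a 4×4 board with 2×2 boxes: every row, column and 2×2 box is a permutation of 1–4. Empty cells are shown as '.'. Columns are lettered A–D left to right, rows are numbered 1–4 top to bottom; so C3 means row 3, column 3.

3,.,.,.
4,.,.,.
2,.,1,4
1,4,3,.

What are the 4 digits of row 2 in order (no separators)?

C2 = 2: row 2 has {4}; col 3 has {1,3}; box has {} → only 2 remains.
B3 = 3 (sole candidate).
D4 = 2 (sole candidate).
C1 = 4 (sole candidate).
D1 = 1 (sole candidate).
B2 = 1: row 2 has {2,4}; col 2 has {3,4}; box has {3,4} → only 1 remains.
D2 = 3: row 2 has {1,2,4}; col 4 has {1,2,4}; box has {1,2,4} → only 3 remains.

4123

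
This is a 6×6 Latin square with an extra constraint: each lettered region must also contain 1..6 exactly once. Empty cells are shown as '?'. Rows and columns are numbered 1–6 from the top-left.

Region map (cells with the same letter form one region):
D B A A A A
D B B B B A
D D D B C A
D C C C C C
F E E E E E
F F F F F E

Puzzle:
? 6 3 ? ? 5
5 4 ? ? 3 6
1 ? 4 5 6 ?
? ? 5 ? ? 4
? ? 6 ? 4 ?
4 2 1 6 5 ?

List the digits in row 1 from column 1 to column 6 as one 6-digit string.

R1C1 = 2: row 1 has {3,5,6}; col 1 has {1,4,5}; region has {1,4,5} → only 2 remains.
R1C5 = 1: row 1 has {2,3,5,6}; col 5 has {3,4,5,6}; region has {3,5,6} → only 1 remains.
R2C3 = 2 (sole candidate).
R2C4 = 1 (sole candidate).
R3C2 = 3 (sole candidate).
R3C6 = 2 (sole candidate).
R4C1 = 6 (sole candidate).
R4C2 = 1 (sole candidate).
R4C5 = 2 (sole candidate).
R5C1 = 3 (sole candidate).
R5C2 = 5 (sole candidate).
R5C4 = 2 (sole candidate).
R5C6 = 1 (sole candidate).
R6C6 = 3 (sole candidate).
R1C4 = 4: row 1 has {1,2,3,5,6}; col 4 has {1,2,5,6}; region has {1,2,3,5,6} → only 4 remains.

263415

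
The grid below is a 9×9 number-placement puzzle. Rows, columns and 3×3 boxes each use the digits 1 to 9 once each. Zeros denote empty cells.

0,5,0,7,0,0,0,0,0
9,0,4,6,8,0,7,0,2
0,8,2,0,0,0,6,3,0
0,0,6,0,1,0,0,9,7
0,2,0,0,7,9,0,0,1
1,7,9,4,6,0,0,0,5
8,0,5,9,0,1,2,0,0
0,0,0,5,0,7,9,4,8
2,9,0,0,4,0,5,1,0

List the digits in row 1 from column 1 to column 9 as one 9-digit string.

r1c8 = 8: row 1 has {5,7}; col 8 has {1,3,4,9}; box has {2,3,6,7} → only 8 remains.
r2c8 = 5 (sole candidate).
r3c1 = 7 (sole candidate).
r3c4 = 1 (sole candidate).
r5c8 = 6 (sole candidate).
r6c8 = 2 (sole candidate).
r7c5 = 3 (sole candidate).
r7c8 = 7 (sole candidate).
r7c9 = 6 (sole candidate).
r8c5 = 2 (sole candidate).
r9c4 = 8 (sole candidate).
r9c6 = 6 (sole candidate).
r9c9 = 3 (sole candidate).
r1c5 = 9: row 1 has {5,7,8}; col 5 has {1,2,3,4,6,7,8}; box has {1,6,7,8} → only 9 remains.
r1c9 = 4: row 1 has {5,7,8,9}; col 9 has {1,2,3,5,6,7,8}; box has {2,3,5,6,7,8} → only 4 remains.
r2c6 = 3 (sole candidate).
r3c5 = 5 (sole candidate).
r3c6 = 4 (sole candidate).
r3c9 = 9 (sole candidate).
r5c4 = 3 (sole candidate).
r6c6 = 8 (sole candidate).
r6c7 = 3 (sole candidate).
r7c2 = 4 (sole candidate).
r9c3 = 7 (sole candidate).
r1c6 = 2: row 1 has {4,5,7,8,9}; col 6 has {1,3,4,6,7,8,9}; box has {1,3,4,5,6,7,8,9} → only 2 remains.
r1c7 = 1: row 1 has {2,4,5,7,8,9}; col 7 has {2,3,5,6,7,9}; box has {2,3,4,5,6,7,8,9} → only 1 remains.
r2c2 = 1 (sole candidate).
r4c2 = 3 (sole candidate).
r4c4 = 2 (sole candidate).
r4c6 = 5 (sole candidate).
r5c3 = 8 (sole candidate).
r5c7 = 4 (sole candidate).
r8c2 = 6 (sole candidate).
r1c3 = 3: row 1 has {1,2,4,5,7,8,9}; col 3 has {2,4,5,6,7,8,9}; box has {1,2,4,5,7,8,9} → only 3 remains.
r4c1 = 4 (sole candidate).
r4c7 = 8 (sole candidate).
r5c1 = 5 (sole candidate).
r8c1 = 3 (sole candidate).
r8c3 = 1 (sole candidate).
r1c1 = 6: row 1 has {1,2,3,4,5,7,8,9}; col 1 has {1,2,3,4,5,7,8,9}; box has {1,2,3,4,5,7,8,9} → only 6 remains.

653792184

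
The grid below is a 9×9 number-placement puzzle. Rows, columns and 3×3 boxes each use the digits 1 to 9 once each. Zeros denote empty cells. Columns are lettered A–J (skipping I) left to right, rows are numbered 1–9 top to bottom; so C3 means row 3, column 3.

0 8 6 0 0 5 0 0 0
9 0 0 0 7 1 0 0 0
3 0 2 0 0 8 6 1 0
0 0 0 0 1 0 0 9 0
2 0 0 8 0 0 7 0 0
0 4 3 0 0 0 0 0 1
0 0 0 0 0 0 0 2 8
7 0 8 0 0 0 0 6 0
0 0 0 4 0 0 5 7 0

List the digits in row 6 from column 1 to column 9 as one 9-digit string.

543796281

B2 = 5 (sole candidate).
C2 = 4 (sole candidate).
B3 = 7 (sole candidate).
D3 = 9 (sole candidate).
E3 = 4 (sole candidate).
J3 = 5 (sole candidate).
B4 = 6 (sole candidate).
A1 = 1 (sole candidate).
A9 = 6 (sole candidate).
J1 = 7 (hidden single in row 1).
G1 = 9 (hidden single in row 1).
H1 = 4 (hidden single in row 1).
D2 = 6 (hidden single in row 2).
E9 = 8 (hidden single in row 9).
A7 = 4 (hidden single in column 1).
C4 = 7 (hidden single in column 3).
J5 = 6 (hidden single in column 9).
F5 = 4 (hidden single in row 5).
C7 = 5 (hidden single in box 7).
Singles propagation stalls; G6 is still open with candidates {2,8}.
  Try G6 = 8: this forces A6=5; then H6 has no candidate left — contradiction.
So G6 = 2.
J2 = 2 (hidden single in row 2).
Singles propagation stalls; D6 is still open with candidates {5,7}.
  Try D6 = 5: this forces A6=8; then H6 has no candidate left — contradiction.
So D6 = 7.
F7 = 7 (hidden single in row 7).
E7 = 6 (hidden single in row 7).
F6 = 6: in row 6, 6 can only go here (every other open cell in that row sees a 6).
E6 = 9: in row 6, 9 can only go here (every other open cell in that row sees a 9).
B7 = 9 (hidden single in row 7).
B5 = 1 (sole candidate).
C5 = 9 (sole candidate).
C9 = 1 (sole candidate).
Singles propagation stalls before every target cell is settled. Branch on J4 (candidates {3,4}).
  Try J4 = 4: this forces G8=4, D8=1, D7=3, G7=1, D1=2, E1=3, D4=5; then E5 has no candidate left — contradiction.
So J4 = 3.
F4 = 2 (sole candidate).
H5 = 5 (sole candidate).
H6 = 8: row 6 has {1,2,3,4,6,7,9}; col 8 has {1,2,4,5,6,7,9}; box has {1,2,3,5,6,7,9} → only 8 remains.
J9 = 9 (sole candidate).
H2 = 3 (sole candidate).
D4 = 5 (sole candidate).
G4 = 4 (sole candidate).
E5 = 3 (sole candidate).
A6 = 5: row 6 has {1,2,3,4,6,7,8,9}; col 1 has {1,2,3,4,6,7,9}; box has {1,2,3,4,6,7,9} → only 5 remains.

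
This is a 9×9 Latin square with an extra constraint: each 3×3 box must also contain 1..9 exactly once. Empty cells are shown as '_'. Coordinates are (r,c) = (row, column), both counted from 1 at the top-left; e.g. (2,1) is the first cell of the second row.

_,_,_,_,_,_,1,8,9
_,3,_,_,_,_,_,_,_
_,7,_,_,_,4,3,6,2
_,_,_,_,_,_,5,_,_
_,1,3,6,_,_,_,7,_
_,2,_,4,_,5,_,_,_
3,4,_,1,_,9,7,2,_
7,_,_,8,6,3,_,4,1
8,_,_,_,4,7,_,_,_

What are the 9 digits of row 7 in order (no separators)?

346159728

(2,7) = 4: row 2 has {3}; col 7 has {1,3,5,7}; box has {1,2,3,6,8,9} → only 4 remains.
(2,8) = 5: row 2 has {3,4}; col 8 has {2,4,6,7,8}; box has {1,2,3,4,6,8,9} → only 5 remains.
(2,9) = 7: row 2 has {3,4,5}; col 9 has {1,2,9}; box has {1,2,3,4,5,6,8,9} → only 7 remains.
(7,5) = 5: row 7 has {1,2,3,4,7,9}; col 5 has {4,6}; box has {1,3,4,6,7,8,9} → only 5 remains.
(8,7) = 9: row 8 has {1,3,4,6,7,8}; col 7 has {1,3,4,5,7}; box has {1,2,4,7} → only 9 remains.
(9,4) = 2: row 9 has {4,7,8}; col 4 has {1,4,6,8}; box has {1,3,4,5,6,7,8,9} → only 2 remains.
(9,7) = 6: row 9 has {2,4,7,8}; col 7 has {1,3,4,5,7,9}; box has {1,2,4,7,9} → only 6 remains.
(9,8) = 3: row 9 has {2,4,6,7,8}; col 8 has {2,4,5,6,7,8}; box has {1,2,4,6,7,9} → only 3 remains.
(9,9) = 5: row 9 has {2,3,4,6,7,8}; col 9 has {1,2,7,9}; box has {1,2,3,4,6,7,9} → only 5 remains.
(2,4) = 9: row 2 has {3,4,5,7}; col 4 has {1,2,4,6,8}; box has {4} → only 9 remains.
(3,4) = 5: row 3 has {2,3,4,6,7}; col 4 has {1,2,4,6,8,9}; box has {4,9} → only 5 remains.
(6,7) = 8: row 6 has {2,4,5}; col 7 has {1,3,4,5,6,7,9}; box has {5,7} → only 8 remains.
(7,3) = 6: row 7 has {1,2,3,4,5,7,9}; col 3 has {3}; box has {3,4,7,8} → only 6 remains.
(7,9) = 8: row 7 has {1,2,3,4,5,6,7,9}; col 9 has {1,2,5,7,9}; box has {1,2,3,4,5,6,7,9} → only 8 remains.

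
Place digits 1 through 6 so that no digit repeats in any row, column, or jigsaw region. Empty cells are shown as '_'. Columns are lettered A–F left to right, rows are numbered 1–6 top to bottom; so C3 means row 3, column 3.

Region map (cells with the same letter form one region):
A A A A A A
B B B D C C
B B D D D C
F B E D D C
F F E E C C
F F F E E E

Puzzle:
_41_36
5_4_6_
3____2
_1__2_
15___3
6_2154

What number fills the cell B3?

6

A1 = 2 (sole candidate).
D1 = 5 (sole candidate).
B2 = 2 (sole candidate).
D2 = 3 (sole candidate).
F2 = 1 (sole candidate).
B3 = 6: row 3 has {2,3}; col 2 has {1,2,4,5}; region has {1,2,3,4,5} → only 6 remains.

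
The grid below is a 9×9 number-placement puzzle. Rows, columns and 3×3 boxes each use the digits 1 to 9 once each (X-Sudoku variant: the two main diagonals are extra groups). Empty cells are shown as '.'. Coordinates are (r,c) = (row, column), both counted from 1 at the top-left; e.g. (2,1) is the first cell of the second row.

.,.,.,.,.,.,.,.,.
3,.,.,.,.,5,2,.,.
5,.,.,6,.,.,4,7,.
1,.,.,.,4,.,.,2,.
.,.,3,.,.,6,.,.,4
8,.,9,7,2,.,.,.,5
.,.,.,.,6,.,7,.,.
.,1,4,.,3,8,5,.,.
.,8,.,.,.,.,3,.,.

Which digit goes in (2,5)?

7

(1,8) = 5 (hidden single in row 1).
(6,2) = 4 (hidden single in row 6).
(2,4) = 4 (hidden single in row 2).
(1,1) = 4 (hidden single in row 1).
(7,2) = 3 (hidden single in row 7).
(8,1) = 7 (hidden single in row 8).
(5,1) = 2 (sole candidate).
(7,1) = 9 (sole candidate).
(9,1) = 6 (sole candidate).
(5,2) = 7 (hidden single in row 5).
(4,9) = 7 (hidden single in row 4).
(4,2) = 5 (hidden single in column 2).
(4,3) = 6 (sole candidate).
(6,8) = 3 (hidden single in column 8).
(6,6) = 1 (sole candidate).
(6,7) = 6 (sole candidate).
(1,2) = 6 (hidden single in row 1).
(2,2) = 9 (sole candidate).
(2,8) = 8 (sole candidate).
(3,2) = 2 (sole candidate).
(3,3) = 8 (sole candidate).
(4,4) = 3 (sole candidate).
(4,6) = 9 (sole candidate).
(4,7) = 8 (sole candidate).
(5,5) = 5 (sole candidate).
(7,3) = 2 (sole candidate).
(7,6) = 4 (sole candidate).
(7,8) = 1 (sole candidate).
(7,9) = 8 (sole candidate).
(8,8) = 6 (sole candidate).
(9,3) = 5 (sole candidate).
(9,9) = 2 (sole candidate).
(1,9) = 3 (sole candidate).
(3,6) = 3 (sole candidate).
(5,4) = 8 (sole candidate).
(5,8) = 9 (sole candidate).
(7,4) = 5 (sole candidate).
(8,9) = 9 (sole candidate).
(9,6) = 7 (sole candidate).
(9,8) = 4 (sole candidate).
(1,6) = 2 (sole candidate).
(3,9) = 1 (sole candidate).
(5,7) = 1 (sole candidate).
(8,4) = 2 (sole candidate).
(1,7) = 9 (sole candidate).
(2,9) = 6 (sole candidate).
(3,5) = 9 (sole candidate).
(9,5) = 1 (sole candidate).
(1,4) = 1 (sole candidate).
(2,5) = 7: row 2 has {2,3,4,5,6,8,9}; col 5 has {1,2,3,4,5,6,9}; box has {1,2,3,4,5,6,9} → only 7 remains.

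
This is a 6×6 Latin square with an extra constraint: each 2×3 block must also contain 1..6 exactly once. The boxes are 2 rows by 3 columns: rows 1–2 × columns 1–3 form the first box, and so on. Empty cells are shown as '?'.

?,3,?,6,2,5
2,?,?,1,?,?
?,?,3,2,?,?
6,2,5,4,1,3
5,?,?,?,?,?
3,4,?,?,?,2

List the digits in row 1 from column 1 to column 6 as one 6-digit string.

row 2, column 6 = 4 (sole candidate).
row 3, column 2 = 1 (sole candidate).
row 3, column 6 = 6 (sole candidate).
row 5, column 2 = 6 (sole candidate).
row 5, column 4 = 3 (sole candidate).
row 5, column 5 = 4 (sole candidate).
row 5, column 6 = 1 (sole candidate).
row 6, column 3 = 1 (sole candidate).
row 6, column 4 = 5 (sole candidate).
row 6, column 5 = 6 (sole candidate).
row 1, column 3 = 4: row 1 has {2,3,5,6}; col 3 has {1,3,5}; box has {2,3} → only 4 remains.
row 2, column 2 = 5 (sole candidate).
row 2, column 3 = 6 (sole candidate).
row 2, column 5 = 3 (sole candidate).
row 3, column 1 = 4 (sole candidate).
row 3, column 5 = 5 (sole candidate).
row 5, column 3 = 2 (sole candidate).
row 1, column 1 = 1: row 1 has {2,3,4,5,6}; col 1 has {2,3,4,5,6}; box has {2,3,4,5,6} → only 1 remains.

134625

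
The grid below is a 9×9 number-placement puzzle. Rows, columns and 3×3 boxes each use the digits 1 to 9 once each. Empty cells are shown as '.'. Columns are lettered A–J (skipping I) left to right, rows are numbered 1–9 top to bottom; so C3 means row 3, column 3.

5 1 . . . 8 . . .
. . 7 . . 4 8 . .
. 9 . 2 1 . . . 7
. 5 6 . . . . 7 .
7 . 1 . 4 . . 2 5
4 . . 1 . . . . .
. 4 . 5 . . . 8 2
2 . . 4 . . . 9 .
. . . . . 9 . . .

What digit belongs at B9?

6

B2 = 2: in row 2, 2 can only go here (every other open cell in that row sees a 2).
G1 = 2: in row 1, 2 can only go here (every other open cell in that row sees a 2).
E9 = 2: in row 9, 2 can only go here (every other open cell in that row sees a 2).
F4 = 2: in row 4, 2 can only go here (every other open cell in that row sees a 2).
C6 = 2: in row 6, 2 can only go here (every other open cell in that row sees a 2).
C7 = 9: in column 3, 9 can only go here (every other open cell in that column sees a 9).
A4 = 9: in column 1, 9 can only go here (every other open cell in that column sees a 9).
Singles propagation stalls before the target is settled. Branch on B5 (candidates {3,8}).
  Try B5 = 3: this forces F5=6, G5=9, B6=8, D5=8, D4=3; then E4 has no candidate left — contradiction.
So B5 = 8.
B6 = 3 (sole candidate).
H6 = 6 (sole candidate).
G6 = 9 (sole candidate).
J6 = 8 (sole candidate).
G5 = 3 (sole candidate).
F5 = 6 (sole candidate).
D5 = 9 (sole candidate).
Singles propagation stalls before the target is settled. Branch on D4 (candidates {3,8}).
  Try D4 = 3: this forces D2=6, E4=8, D1=7, A2=3, D9=8, C1=4, H1=3, C3=8; then row 8 has no cell left for 8 — contradiction.
So D4 = 8.
E4 = 3 (sole candidate).
E8 = 8 (hidden single in column 5).
Singles propagation stalls before the target is settled. Branch on F3 (candidates {3,5}).
  Try F3 = 3: this forces D2=6, D1=7, E1=9, A2=3; then row 7 has no cell left for 3 — contradiction.
So F3 = 5.
F6 = 7 (sole candidate).
E6 = 5 (sole candidate).
H2 = 5 (hidden single in row 2).
J2 = 1 (hidden single in row 2).
J4 = 4 (sole candidate).
G4 = 1 (sole candidate).
E2 = 9 (hidden single in row 2).
J1 = 9 (hidden single in row 1).
F8 = 1 (hidden single in row 8).
F7 = 3 (sole candidate).
A7 = 1 (hidden single in row 7).
H9 = 1 (hidden single in row 9).
G9 = 4 (hidden single in row 9).
G3 = 6 (sole candidate).
G7 = 7 (sole candidate).
G8 = 5 (sole candidate).
E7 = 6 (sole candidate).
C8 = 3 (sole candidate).
J8 = 6 (sole candidate).
D9 = 7 (sole candidate).
J9 = 3 (sole candidate).
C1 = 4 (sole candidate).
E1 = 7 (sole candidate).
H1 = 3 (sole candidate).
C3 = 8 (sole candidate).
H3 = 4 (sole candidate).
B8 = 7 (sole candidate).
B9 = 6: row 9 has {1,2,3,4,7,9}; col 2 has {1,2,3,4,5,7,8,9}; box has {1,2,3,4,7,9} → only 6 remains.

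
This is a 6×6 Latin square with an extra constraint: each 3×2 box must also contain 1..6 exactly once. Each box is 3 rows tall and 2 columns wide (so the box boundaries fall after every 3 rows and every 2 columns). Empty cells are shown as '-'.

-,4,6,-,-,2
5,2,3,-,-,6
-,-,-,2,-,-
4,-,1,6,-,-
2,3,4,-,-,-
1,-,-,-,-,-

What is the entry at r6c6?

5

r1c1 = 3: row 1 has {2,4,6}; col 1 has {1,2,4,5}; box has {2,4,5} → only 3 remains.
r3c1 = 6: row 3 has {2}; col 1 has {1,2,3,4,5}; box has {2,3,4,5} → only 6 remains.
r3c2 = 1: row 3 has {2,6}; col 2 has {2,3,4}; box has {2,3,4,5,6} → only 1 remains.
r3c3 = 5: row 3 has {1,2,6}; col 3 has {1,3,4,6}; box has {2,3,6} → only 5 remains.
r4c2 = 5: row 4 has {1,4,6}; col 2 has {1,2,3,4}; box has {1,2,3,4} → only 5 remains.
r4c6 = 3: row 4 has {1,4,5,6}; col 6 has {2,6}; box has {} → only 3 remains.
r5c4 = 5: row 5 has {2,3,4}; col 4 has {2,6}; box has {1,4,6} → only 5 remains.
r5c6 = 1: row 5 has {2,3,4,5}; col 6 has {2,3,6}; box has {3} → only 1 remains.
r6c2 = 6: row 6 has {1}; col 2 has {1,2,3,4,5}; box has {1,2,3,4,5} → only 6 remains.
r6c3 = 2: row 6 has {1,6}; col 3 has {1,3,4,5,6}; box has {1,4,5,6} → only 2 remains.
r6c4 = 3: row 6 has {1,2,6}; col 4 has {2,5,6}; box has {1,2,4,5,6} → only 3 remains.
r1c4 = 1: row 1 has {2,3,4,6}; col 4 has {2,3,5,6}; box has {2,3,5,6} → only 1 remains.
r1c5 = 5: row 1 has {1,2,3,4,6}; col 5 has {}; box has {2,6} → only 5 remains.
r2c4 = 4: row 2 has {2,3,5,6}; col 4 has {1,2,3,5,6}; box has {1,2,3,5,6} → only 4 remains.
r2c5 = 1: row 2 has {2,3,4,5,6}; col 5 has {5}; box has {2,5,6} → only 1 remains.
r3c6 = 4: row 3 has {1,2,5,6}; col 6 has {1,2,3,6}; box has {1,2,5,6} → only 4 remains.
r4c5 = 2: row 4 has {1,3,4,5,6}; col 5 has {1,5}; box has {1,3} → only 2 remains.
r5c5 = 6: row 5 has {1,2,3,4,5}; col 5 has {1,2,5}; box has {1,2,3} → only 6 remains.
r6c5 = 4: row 6 has {1,2,3,6}; col 5 has {1,2,5,6}; box has {1,2,3,6} → only 4 remains.
r6c6 = 5: row 6 has {1,2,3,4,6}; col 6 has {1,2,3,4,6}; box has {1,2,3,4,6} → only 5 remains.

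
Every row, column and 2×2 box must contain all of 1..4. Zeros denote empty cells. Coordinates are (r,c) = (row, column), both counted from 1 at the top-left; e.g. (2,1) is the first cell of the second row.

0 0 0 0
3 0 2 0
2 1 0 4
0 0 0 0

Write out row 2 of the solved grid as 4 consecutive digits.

(2,2) = 4: row 2 has {2,3}; col 2 has {1}; box has {3} → only 4 remains.
(2,4) = 1: row 2 has {2,3,4}; col 4 has {4}; box has {2} → only 1 remains.

3421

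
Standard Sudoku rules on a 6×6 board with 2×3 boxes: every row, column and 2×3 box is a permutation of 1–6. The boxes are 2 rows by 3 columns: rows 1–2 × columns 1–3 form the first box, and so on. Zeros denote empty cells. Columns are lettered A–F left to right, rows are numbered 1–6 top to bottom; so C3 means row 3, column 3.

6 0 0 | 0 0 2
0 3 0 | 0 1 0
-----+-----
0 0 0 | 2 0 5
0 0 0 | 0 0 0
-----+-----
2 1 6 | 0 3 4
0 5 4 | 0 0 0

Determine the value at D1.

B1 = 4 (sole candidate).
E1 = 5 (sole candidate).
A2 = 5 (sole candidate).
C2 = 2 (sole candidate).
F2 = 6 (sole candidate).
B3 = 6 (sole candidate).
E3 = 4 (sole candidate).
B4 = 2 (sole candidate).
E4 = 6 (sole candidate).
D5 = 5 (sole candidate).
A6 = 3 (sole candidate).
E6 = 2 (sole candidate).
F6 = 1 (sole candidate).
C1 = 1 (sole candidate).
D1 = 3: row 1 has {1,2,4,5,6}; col 4 has {2,5}; box has {1,2,5,6} → only 3 remains.

3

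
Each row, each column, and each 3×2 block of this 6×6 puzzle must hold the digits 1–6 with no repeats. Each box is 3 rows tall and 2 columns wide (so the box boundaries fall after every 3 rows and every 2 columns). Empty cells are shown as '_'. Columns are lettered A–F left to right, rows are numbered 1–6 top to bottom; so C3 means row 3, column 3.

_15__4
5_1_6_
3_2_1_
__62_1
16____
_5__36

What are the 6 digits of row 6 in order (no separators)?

254136

E1 = 2 (sole candidate).
F2 = 3 (sole candidate).
B3 = 4 (sole candidate).
D3 = 6 (sole candidate).
F3 = 5 (sole candidate).
A4 = 4 (sole candidate).
B4 = 3 (sole candidate).
E4 = 5 (sole candidate).
E5 = 4 (sole candidate).
F5 = 2 (sole candidate).
A6 = 2: row 6 has {3,5,6}; col 1 has {1,3,4,5}; box has {1,3,4,5,6} → only 2 remains.
C6 = 4: row 6 has {2,3,5,6}; col 3 has {1,2,5,6}; box has {2,6} → only 4 remains.
D6 = 1: row 6 has {2,3,4,5,6}; col 4 has {2,6}; box has {2,4,6} → only 1 remains.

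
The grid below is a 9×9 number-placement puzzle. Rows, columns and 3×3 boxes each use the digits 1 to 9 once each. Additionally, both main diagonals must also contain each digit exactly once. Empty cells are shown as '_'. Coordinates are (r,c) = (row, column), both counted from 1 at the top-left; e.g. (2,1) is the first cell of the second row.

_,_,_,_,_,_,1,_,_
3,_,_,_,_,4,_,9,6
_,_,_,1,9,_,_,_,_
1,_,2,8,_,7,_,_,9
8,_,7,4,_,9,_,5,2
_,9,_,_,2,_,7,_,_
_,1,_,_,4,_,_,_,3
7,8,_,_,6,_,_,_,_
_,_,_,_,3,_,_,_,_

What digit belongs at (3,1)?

(4,5) = 5: row 4 has {1,2,7,8,9}; col 5 has {2,3,4,6,9}; box has {2,4,7,8,9} → only 5 remains.
(5,5) = 1: row 5 has {2,4,5,7,8,9}; col 5 has {2,3,4,5,6,9}; box has {2,4,5,7,8,9}; main diagonal has {8}; anti-diagonal has {7,8,9} → only 1 remains.
(2,3) = 1: in row 2, 1 can only go here (every other open cell in that row sees a 1).
(8,3) = 3: in row 8, 3 can only go here (every other open cell in that row sees a 3).
(1,3) = 8: in column 3, 8 can only go here (every other open cell in that column sees an 8).
(1,5) = 7: row 1 has {1,8}; col 5 has {1,2,3,4,5,6,9}; box has {1,4,9} → only 7 remains.
(2,5) = 8: row 2 has {1,3,4,6,9}; col 5 has {1,2,3,4,5,6,7,9}; box has {1,4,7,9} → only 8 remains.
(1,1) = 9: in row 1, 9 can only go here (every other open cell in that row sees a 9).
(2,2) = 7: in row 2, 7 can only go here (every other open cell in that row sees a 7).
(7,4) = 9: in row 7, 9 can only go here (every other open cell in that row sees a 9).
(7,8) = 7: in row 7, 7 can only go here (every other open cell in that row sees a 7).
(3,9) = 7: in row 3, 7 can only go here (every other open cell in that row sees a 7).
(3,8) = 8: in row 3, 8 can only go here (every other open cell in that row sees an 8).
(6,9) = 8: in row 6, 8 can only go here (every other open cell in that row sees an 8).
(6,8) = 1: in row 6, 1 can only go here (every other open cell in that row sees a 1).
(7,6) = 8: in row 7, 8 can only go here (every other open cell in that row sees an 8).
(8,7) = 9: in row 8, 9 can only go here (every other open cell in that row sees a 9).
(9,6) = 1: in row 9, 1 can only go here (every other open cell in that row sees a 1).
(9,4) = 7: in row 9, 7 can only go here (every other open cell in that row sees a 7).
(9,7) = 8: in row 9, 8 can only go here (every other open cell in that row sees an 8).
(9,3) = 9: in row 9, 9 can only go here (every other open cell in that row sees a 9).
(8,9) = 1: in row 8, 1 can only go here (every other open cell in that row sees a 1).
(8,8) = 4: in row 8, 4 can only go here (every other open cell in that row sees a 4).
(9,9) = 5: row 9 has {1,3,7,8,9}; col 9 has {1,2,3,6,7,8,9}; box has {1,3,4,7,8,9}; main diagonal has {1,4,7,8,9} → only 5 remains.
(1,9) = 4: row 1 has {1,7,8,9}; col 9 has {1,2,3,5,6,7,8,9}; box has {1,6,7,8,9}; anti-diagonal has {1,7,8,9} → only 4 remains.
(3,3) = 6: row 3 has {1,7,8,9}; col 3 has {1,2,3,7,8,9}; box has {1,3,7,8,9}; main diagonal has {1,4,5,7,8,9} → only 6 remains.
(6,6) = 3: row 6 has {1,2,7,8,9}; col 6 has {1,4,7,8,9}; box has {1,2,4,5,7,8,9}; main diagonal has {1,4,5,6,7,8,9} → only 3 remains.
(7,3) = 5: row 7 has {1,3,4,7,8,9}; col 3 has {1,2,3,6,7,8,9}; box has {1,3,7,8,9}; anti-diagonal has {1,4,7,8,9} → only 5 remains.
(7,7) = 2: row 7 has {1,3,4,5,7,8,9}; col 7 has {1,7,8,9}; box has {1,3,4,5,7,8,9}; main diagonal has {1,3,4,5,6,7,8,9} → only 2 remains.
(9,8) = 6: row 9 has {1,3,5,7,8,9}; col 8 has {1,4,5,7,8,9}; box has {1,2,3,4,5,7,8,9} → only 6 remains.
(2,7) = 5: row 2 has {1,3,4,6,7,8,9}; col 7 has {1,2,7,8,9}; box has {1,4,6,7,8,9} → only 5 remains.
(3,7) = 3: row 3 has {1,6,7,8,9}; col 7 has {1,2,5,7,8,9}; box has {1,4,5,6,7,8,9}; anti-diagonal has {1,4,5,7,8,9} → only 3 remains.
(4,8) = 3: row 4 has {1,2,5,7,8,9}; col 8 has {1,4,5,6,7,8,9}; box has {1,2,5,7,8,9} → only 3 remains.
(5,7) = 6: row 5 has {1,2,4,5,7,8,9}; col 7 has {1,2,3,5,7,8,9}; box has {1,2,3,5,7,8,9} → only 6 remains.
(6,3) = 4: row 6 has {1,2,3,7,8,9}; col 3 has {1,2,3,5,6,7,8,9}; box has {1,2,7,8,9} → only 4 remains.
(6,4) = 6: row 6 has {1,2,3,4,7,8,9}; col 4 has {1,4,7,8,9}; box has {1,2,3,4,5,7,8,9}; anti-diagonal has {1,3,4,5,7,8,9} → only 6 remains.
(7,1) = 6: row 7 has {1,2,3,4,5,7,8,9}; col 1 has {1,3,7,8,9}; box has {1,3,5,7,8,9} → only 6 remains.
(9,1) = 2: row 9 has {1,3,5,6,7,8,9}; col 1 has {1,3,6,7,8,9}; box has {1,3,5,6,7,8,9}; anti-diagonal has {1,3,4,5,6,7,8,9} → only 2 remains.
(9,2) = 4: row 9 has {1,2,3,5,6,7,8,9}; col 2 has {1,7,8,9}; box has {1,2,3,5,6,7,8,9} → only 4 remains.
(1,8) = 2: row 1 has {1,4,7,8,9}; col 8 has {1,3,4,5,6,7,8,9}; box has {1,3,4,5,6,7,8,9} → only 2 remains.
(2,4) = 2: row 2 has {1,3,4,5,6,7,8,9}; col 4 has {1,4,6,7,8,9}; box has {1,4,7,8,9} → only 2 remains.
(3,6) = 5: row 3 has {1,3,6,7,8,9}; col 6 has {1,3,4,7,8,9}; box has {1,2,4,7,8,9} → only 5 remains.
(4,2) = 6: row 4 has {1,2,3,5,7,8,9}; col 2 has {1,4,7,8,9}; box has {1,2,4,7,8,9} → only 6 remains.
(4,7) = 4: row 4 has {1,2,3,5,6,7,8,9}; col 7 has {1,2,3,5,6,7,8,9}; box has {1,2,3,5,6,7,8,9} → only 4 remains.
(5,2) = 3: row 5 has {1,2,4,5,6,7,8,9}; col 2 has {1,4,6,7,8,9}; box has {1,2,4,6,7,8,9} → only 3 remains.
(6,1) = 5: row 6 has {1,2,3,4,6,7,8,9}; col 1 has {1,2,3,6,7,8,9}; box has {1,2,3,4,6,7,8,9} → only 5 remains.
(8,4) = 5: row 8 has {1,3,4,6,7,8,9}; col 4 has {1,2,4,6,7,8,9}; box has {1,3,4,6,7,8,9} → only 5 remains.
(8,6) = 2: row 8 has {1,3,4,5,6,7,8,9}; col 6 has {1,3,4,5,7,8,9}; box has {1,3,4,5,6,7,8,9} → only 2 remains.
(1,2) = 5: row 1 has {1,2,4,7,8,9}; col 2 has {1,3,4,6,7,8,9}; box has {1,3,6,7,8,9} → only 5 remains.
(1,4) = 3: row 1 has {1,2,4,5,7,8,9}; col 4 has {1,2,4,5,6,7,8,9}; box has {1,2,4,5,7,8,9} → only 3 remains.
(1,6) = 6: row 1 has {1,2,3,4,5,7,8,9}; col 6 has {1,2,3,4,5,7,8,9}; box has {1,2,3,4,5,7,8,9} → only 6 remains.
(3,1) = 4: row 3 has {1,3,5,6,7,8,9}; col 1 has {1,2,3,5,6,7,8,9}; box has {1,3,5,6,7,8,9} → only 4 remains.

4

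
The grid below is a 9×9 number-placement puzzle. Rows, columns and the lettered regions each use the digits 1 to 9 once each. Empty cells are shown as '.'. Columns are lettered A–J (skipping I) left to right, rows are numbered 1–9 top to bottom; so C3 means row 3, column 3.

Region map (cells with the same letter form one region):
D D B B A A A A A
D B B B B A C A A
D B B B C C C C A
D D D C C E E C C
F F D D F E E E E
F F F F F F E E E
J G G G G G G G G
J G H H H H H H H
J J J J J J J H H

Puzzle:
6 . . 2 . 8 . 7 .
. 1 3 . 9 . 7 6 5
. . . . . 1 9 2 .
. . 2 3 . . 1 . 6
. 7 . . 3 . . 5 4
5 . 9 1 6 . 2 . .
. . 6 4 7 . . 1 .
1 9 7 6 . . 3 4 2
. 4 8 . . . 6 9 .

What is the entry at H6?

G1 = 4: row 1 has {2,6,7,8}; col 7 has {1,2,3,6,7,9}; region has {5,6,7,8} → only 4 remains.
D2 = 8: row 2 has {1,3,5,6,7,9}; col 4 has {1,2,3,4,6}; region has {1,2,3,9} → only 8 remains.
F2 = 2: row 2 has {1,3,5,6,7,8,9}; col 6 has {1,8}; region has {4,5,6,7,8} → only 2 remains.
J3 = 3: row 3 has {1,2,9}; col 9 has {2,4,5,6}; region has {2,4,5,6,7,8} → only 3 remains.
H4 = 8: row 4 has {1,2,3,6}; col 8 has {1,2,4,5,6,7,9}; region has {1,2,3,6,7,9} → only 8 remains.
C5 = 1: row 5 has {3,4,5,7}; col 3 has {2,3,6,7,8,9}; region has {2,6} → only 1 remains.
D5 = 9: row 5 has {1,3,4,5,7}; col 4 has {1,2,3,4,6,8}; region has {1,2,6} → only 9 remains.
F5 = 6: row 5 has {1,3,4,5,7,9}; col 6 has {1,2,8}; region has {1,2,4,5} → only 6 remains.
G5 = 8: row 5 has {1,3,4,5,6,7,9}; col 7 has {1,2,3,4,6,7,9}; region has {1,2,4,5,6} → only 8 remains.
B6 = 8: row 6 has {1,2,5,6,9}; col 2 has {1,4,7,9}; region has {1,3,5,6,7,9} → only 8 remains.
F6 = 4: row 6 has {1,2,5,6,8,9}; col 6 has {1,2,6,8}; region has {1,3,5,6,7,8,9} → only 4 remains.
H6 = 3: row 6 has {1,2,4,5,6,8,9}; col 8 has {1,2,4,5,6,7,8,9}; region has {1,2,4,5,6,8} → only 3 remains.

3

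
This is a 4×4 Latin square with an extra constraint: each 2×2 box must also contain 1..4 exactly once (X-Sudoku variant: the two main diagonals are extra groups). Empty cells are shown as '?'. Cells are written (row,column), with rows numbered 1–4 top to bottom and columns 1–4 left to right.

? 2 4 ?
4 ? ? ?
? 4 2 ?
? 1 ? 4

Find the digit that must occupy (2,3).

(2,2) = 3 (sole candidate).
(2,3) = 1: row 2 has {3,4}; col 3 has {2,4}; box has {4}; anti-diagonal has {4} → only 1 remains.

1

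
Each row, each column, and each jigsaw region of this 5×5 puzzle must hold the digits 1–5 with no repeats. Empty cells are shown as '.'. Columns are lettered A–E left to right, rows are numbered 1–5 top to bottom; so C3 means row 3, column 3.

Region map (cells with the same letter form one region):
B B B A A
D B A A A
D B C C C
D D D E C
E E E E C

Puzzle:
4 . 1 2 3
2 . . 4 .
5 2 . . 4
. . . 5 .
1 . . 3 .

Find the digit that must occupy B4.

1

B1 = 5: row 1 has {1,2,3,4}; col 2 has {2}; region has {1,2,4} → only 5 remains.
B2 = 3: row 2 has {2,4}; col 2 has {2,5}; region has {1,2,4,5} → only 3 remains.
C2 = 5: row 2 has {2,3,4}; col 3 has {1}; region has {2,3,4} → only 5 remains.
E2 = 1: row 2 has {2,3,4,5}; col 5 has {3,4}; region has {2,3,4,5} → only 1 remains.
C3 = 3: row 3 has {2,4,5}; col 3 has {1,5}; region has {4} → only 3 remains.
D3 = 1: row 3 has {2,3,4,5}; col 4 has {2,3,4,5}; region has {3,4} → only 1 remains.
A4 = 3: row 4 has {5}; col 1 has {1,2,4,5}; region has {2,5} → only 3 remains.
C4 = 4: row 4 has {3,5}; col 3 has {1,3,5}; region has {2,3,5} → only 4 remains.
E4 = 2: row 4 has {3,4,5}; col 5 has {1,3,4}; region has {1,3,4} → only 2 remains.
B5 = 4: row 5 has {1,3}; col 2 has {2,3,5}; region has {1,3,5} → only 4 remains.
C5 = 2: row 5 has {1,3,4}; col 3 has {1,3,4,5}; region has {1,3,4,5} → only 2 remains.
E5 = 5: row 5 has {1,2,3,4}; col 5 has {1,2,3,4}; region has {1,2,3,4} → only 5 remains.
B4 = 1: row 4 has {2,3,4,5}; col 2 has {2,3,4,5}; region has {2,3,4,5} → only 1 remains.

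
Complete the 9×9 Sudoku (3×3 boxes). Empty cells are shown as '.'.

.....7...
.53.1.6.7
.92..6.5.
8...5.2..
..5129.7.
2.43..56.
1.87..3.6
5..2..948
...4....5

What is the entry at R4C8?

3

R2C1 = 4 (sole candidate).
R3C1 = 7 (sole candidate).
R3C4 = 8 (sole candidate).
R4C4 = 6 (sole candidate).
R4C6 = 4 (sole candidate).
R6C6 = 8 (sole candidate).
R7C5 = 9 (sole candidate).
R7C6 = 5 (sole candidate).
R7C8 = 2 (sole candidate).
R9C8 = 1 (sole candidate).
R1C1 = 6 (sole candidate).
R1C3 = 1 (sole candidate).
R2C4 = 9 (sole candidate).
R2C6 = 2 (sole candidate).
R2C8 = 8 (sole candidate).
R5C1 = 3 (sole candidate).
R5C2 = 6 (sole candidate).
R5C9 = 4 (sole candidate).
R6C5 = 7 (sole candidate).
R7C2 = 4 (sole candidate).
R9C1 = 9 (sole candidate).
R9C6 = 3 (sole candidate).
R9C7 = 7 (sole candidate).
R1C2 = 8 (sole candidate).
R1C4 = 5 (sole candidate).
R1C7 = 4 (sole candidate).
R3C7 = 1 (sole candidate).
R3C9 = 3 (sole candidate).
R5C7 = 8 (sole candidate).
R6C2 = 1 (sole candidate).
R6C9 = 9 (sole candidate).
R8C5 = 6 (sole candidate).
R8C6 = 1 (sole candidate).
R9C2 = 2 (sole candidate).
R9C3 = 6 (sole candidate).
R9C5 = 8 (sole candidate).
R1C5 = 3 (sole candidate).
R1C8 = 9 (sole candidate).
R1C9 = 2 (sole candidate).
R3C5 = 4 (sole candidate).
R4C2 = 7 (sole candidate).
R4C3 = 9 (sole candidate).
R4C8 = 3: row 4 has {2,4,5,6,7,8,9}; col 8 has {1,2,4,5,6,7,8,9}; box has {2,4,5,6,7,8,9} → only 3 remains.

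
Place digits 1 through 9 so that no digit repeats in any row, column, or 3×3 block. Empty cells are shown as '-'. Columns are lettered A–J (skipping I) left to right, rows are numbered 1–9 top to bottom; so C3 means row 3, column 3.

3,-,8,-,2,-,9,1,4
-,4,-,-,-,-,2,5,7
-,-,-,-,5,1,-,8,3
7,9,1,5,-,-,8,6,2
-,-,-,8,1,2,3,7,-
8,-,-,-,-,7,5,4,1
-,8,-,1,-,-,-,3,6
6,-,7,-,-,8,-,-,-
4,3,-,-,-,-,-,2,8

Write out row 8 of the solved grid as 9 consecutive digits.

F1 = 6: row 1 has {1,2,3,4,8,9}; col 6 has {1,2,7,8}; box has {1,2,5} → only 6 remains.
G3 = 6: row 3 has {1,3,5,8}; col 7 has {2,3,5,8,9}; box has {1,2,3,4,5,7,8,9} → only 6 remains.
A5 = 5: row 5 has {1,2,3,7,8}; col 1 has {3,4,6,7,8}; box has {1,7,8,9} → only 5 remains.
B5 = 6: row 5 has {1,2,3,5,7,8}; col 2 has {3,4,8,9}; box has {1,5,7,8,9} → only 6 remains.
C5 = 4: row 5 has {1,2,3,5,6,7,8}; col 3 has {1,7,8}; box has {1,5,6,7,8,9} → only 4 remains.
J5 = 9: row 5 has {1,2,3,4,5,6,7,8}; col 9 has {1,2,3,4,6,7,8}; box has {1,2,3,4,5,6,7,8} → only 9 remains.
B6 = 2: row 6 has {1,4,5,7,8}; col 2 has {3,4,6,8,9}; box has {1,4,5,6,7,8,9} → only 2 remains.
C6 = 3: row 6 has {1,2,4,5,7,8}; col 3 has {1,4,7,8}; box has {1,2,4,5,6,7,8,9} → only 3 remains.
H8 = 9: row 8 has {6,7,8}; col 8 has {1,2,3,4,5,6,7,8}; box has {2,3,6,8} → only 9 remains.
J8 = 5: row 8 has {6,7,8,9}; col 9 has {1,2,3,4,6,7,8,9}; box has {2,3,6,8,9} → only 5 remains.
D1 = 7: row 1 has {1,2,3,4,6,8,9}; col 4 has {1,5,8}; box has {1,2,5,6} → only 7 remains.
B3 = 7: row 3 has {1,3,5,6,8}; col 2 has {2,3,4,6,8,9}; box has {3,4,8} → only 7 remains.
B8 = 1: row 8 has {5,6,7,8,9}; col 2 has {2,3,4,6,7,8,9}; box has {3,4,6,7,8} → only 1 remains.
G8 = 4: row 8 has {1,5,6,7,8,9}; col 7 has {2,3,5,6,8,9}; box has {2,3,5,6,8,9} → only 4 remains.
B1 = 5: row 1 has {1,2,3,4,6,7,8,9}; col 2 has {1,2,3,4,6,7,8,9}; box has {3,4,7,8} → only 5 remains.
G7 = 7: row 7 has {1,3,6,8}; col 7 has {2,3,4,5,6,8,9}; box has {2,3,4,5,6,8,9} → only 7 remains.
E8 = 3: row 8 has {1,4,5,6,7,8,9}; col 5 has {1,2,5}; box has {1,8} → only 3 remains.
G9 = 1: row 9 has {2,3,4,8}; col 7 has {2,3,4,5,6,7,8,9}; box has {2,3,4,5,6,7,8,9} → only 1 remains.
E4 = 4: row 4 has {1,2,5,6,7,8,9}; col 5 has {1,2,3,5}; box has {1,2,5,7,8} → only 4 remains.
F4 = 3: row 4 has {1,2,4,5,6,7,8,9}; col 6 has {1,2,6,7,8}; box has {1,2,4,5,7,8} → only 3 remains.
E7 = 9: row 7 has {1,3,6,7,8}; col 5 has {1,2,3,4,5}; box has {1,3,8} → only 9 remains.
D8 = 2: row 8 has {1,3,4,5,6,7,8,9}; col 4 has {1,5,7,8}; box has {1,3,8,9} → only 2 remains.

617238495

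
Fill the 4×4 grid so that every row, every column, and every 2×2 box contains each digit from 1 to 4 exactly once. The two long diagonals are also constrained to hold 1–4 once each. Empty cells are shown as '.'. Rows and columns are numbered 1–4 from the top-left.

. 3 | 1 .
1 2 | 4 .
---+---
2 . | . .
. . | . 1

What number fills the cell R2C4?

R1C1 = 4: row 1 has {1,3}; col 1 has {1,2}; box has {1,2,3}; main diagonal has {1,2} → only 4 remains.
R1C4 = 2: row 1 has {1,3,4}; col 4 has {1}; box has {1,4}; anti-diagonal has {4} → only 2 remains.
R2C4 = 3: row 2 has {1,2,4}; col 4 has {1,2}; box has {1,2,4} → only 3 remains.

3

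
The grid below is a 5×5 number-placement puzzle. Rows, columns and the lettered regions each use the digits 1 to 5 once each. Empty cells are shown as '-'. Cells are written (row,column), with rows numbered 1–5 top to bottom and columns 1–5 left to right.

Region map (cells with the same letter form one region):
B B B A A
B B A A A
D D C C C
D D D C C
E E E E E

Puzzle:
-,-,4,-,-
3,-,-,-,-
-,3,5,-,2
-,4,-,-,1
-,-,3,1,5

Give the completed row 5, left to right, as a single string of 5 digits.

42315

(1,5) = 3 (sole candidate).
(2,5) = 4 (sole candidate).
(3,1) = 1 (sole candidate).
(3,4) = 4 (sole candidate).
(4,3) = 2 (sole candidate).
(4,4) = 3 (sole candidate).
(5,2) = 2: row 5 has {1,3,5}; col 2 has {3,4}; region has {1,3,5} → only 2 remains.
(2,3) = 1 (sole candidate).
(4,1) = 5 (sole candidate).
(5,1) = 4: row 5 has {1,2,3,5}; col 1 has {1,3,5}; region has {1,2,3,5} → only 4 remains.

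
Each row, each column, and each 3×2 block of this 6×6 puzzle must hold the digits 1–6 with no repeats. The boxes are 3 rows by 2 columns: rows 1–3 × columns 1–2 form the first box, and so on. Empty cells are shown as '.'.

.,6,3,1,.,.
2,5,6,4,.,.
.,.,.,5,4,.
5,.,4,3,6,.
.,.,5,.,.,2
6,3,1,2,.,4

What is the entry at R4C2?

R1C1 = 4 (sole candidate).
R1C6 = 5 (sole candidate).
R3C2 = 1 (sole candidate).
R3C3 = 2 (sole candidate).
R4C2 = 2: row 4 has {3,4,5,6}; col 2 has {1,3,5,6}; box has {3,5,6} → only 2 remains.

2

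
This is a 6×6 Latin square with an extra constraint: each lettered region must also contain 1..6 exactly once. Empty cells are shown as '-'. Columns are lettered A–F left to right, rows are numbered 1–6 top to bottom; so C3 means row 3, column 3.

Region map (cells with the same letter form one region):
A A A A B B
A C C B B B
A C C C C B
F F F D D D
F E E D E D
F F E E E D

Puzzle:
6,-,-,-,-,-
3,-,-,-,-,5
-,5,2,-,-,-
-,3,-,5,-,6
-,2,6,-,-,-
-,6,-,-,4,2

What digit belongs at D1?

2

E4 = 1: row 4 has {3,5,6}; col 5 has {4}; region has {2,5,6} → only 1 remains.
C4 = 4: row 4 has {1,3,5,6}; col 3 has {2,6}; region has {3,6} → only 4 remains.
C2 = 1: row 2 has {3,5}; col 3 has {2,4,6}; region has {2,5} → only 1 remains.
A4 = 2: row 4 has {1,3,4,5,6}; col 1 has {3,6}; region has {3,4,6} → only 2 remains.
C1 = 5: row 1 has {6}; col 3 has {1,2,4,6}; region has {3,6} → only 5 remains.
B2 = 4: row 2 has {1,3,5}; col 2 has {2,3,5,6}; region has {1,2,5} → only 4 remains.
C6 = 3: row 6 has {2,4,6}; col 3 has {1,2,4,5,6}; region has {2,4,6} → only 3 remains.
D6 = 1: row 6 has {2,3,4,6}; col 4 has {5}; region has {2,3,4,6} → only 1 remains.
B1 = 1: row 1 has {5,6}; col 2 has {2,3,4,5,6}; region has {3,5,6} → only 1 remains.
A3 = 4: row 3 has {2,5}; col 1 has {2,3,6}; region has {1,3,5,6} → only 4 remains.
E5 = 5: row 5 has {2,6}; col 5 has {1,4}; region has {1,2,3,4,6} → only 5 remains.
A6 = 5: row 6 has {1,2,3,4,6}; col 1 has {2,3,4,6}; region has {2,3,4,6} → only 5 remains.
D1 = 2: row 1 has {1,5,6}; col 4 has {1,5}; region has {1,3,4,5,6} → only 2 remains.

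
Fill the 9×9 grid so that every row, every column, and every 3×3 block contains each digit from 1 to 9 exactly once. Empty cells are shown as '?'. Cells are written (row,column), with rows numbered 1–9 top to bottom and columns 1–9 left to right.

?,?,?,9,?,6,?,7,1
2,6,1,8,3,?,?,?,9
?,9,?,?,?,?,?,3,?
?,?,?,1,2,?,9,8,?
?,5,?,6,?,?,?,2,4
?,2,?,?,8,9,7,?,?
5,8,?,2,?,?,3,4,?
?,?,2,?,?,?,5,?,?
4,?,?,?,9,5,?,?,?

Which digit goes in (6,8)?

6

(2,7) = 4: row 2 has {1,2,3,6,8,9}; col 7 has {3,5,7,9}; box has {1,3,7,9} → only 4 remains.
(2,8) = 5: row 2 has {1,2,3,4,6,8,9}; col 8 has {2,3,4,7,8}; box has {1,3,4,7,9} → only 5 remains.
(5,5) = 7: row 5 has {2,4,5,6}; col 5 has {2,3,8,9}; box has {1,2,6,8,9} → only 7 remains.
(5,6) = 3: row 5 has {2,4,5,6,7}; col 6 has {5,6,9}; box has {1,2,6,7,8,9} → only 3 remains.
(5,7) = 1: row 5 has {2,3,4,5,6,7}; col 7 has {3,4,5,7,9}; box has {2,4,7,8,9} → only 1 remains.
(6,8) = 6: row 6 has {2,7,8,9}; col 8 has {2,3,4,5,7,8}; box has {1,2,4,7,8,9} → only 6 remains.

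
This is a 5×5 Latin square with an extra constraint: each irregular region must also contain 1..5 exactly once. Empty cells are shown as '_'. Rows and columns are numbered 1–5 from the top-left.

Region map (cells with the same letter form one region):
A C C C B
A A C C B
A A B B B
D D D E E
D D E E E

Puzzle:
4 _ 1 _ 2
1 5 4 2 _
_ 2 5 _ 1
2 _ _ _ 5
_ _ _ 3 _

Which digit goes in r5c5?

4

r1c2 = 3: row 1 has {1,2,4}; col 2 has {2,5}; region has {1,2,4} → only 3 remains.
r1c4 = 5: row 1 has {1,2,3,4}; col 4 has {2,3}; region has {1,2,3,4} → only 5 remains.
r2c5 = 3: row 2 has {1,2,4,5}; col 5 has {1,2,5}; region has {1,2,5} → only 3 remains.
r3c1 = 3: row 3 has {1,2,5}; col 1 has {1,2,4}; region has {1,2,4,5} → only 3 remains.
r3c4 = 4: row 3 has {1,2,3,5}; col 4 has {2,3,5}; region has {1,2,3,5} → only 4 remains.
r4c3 = 3: row 4 has {2,5}; col 3 has {1,4,5}; region has {2} → only 3 remains.
r4c4 = 1: row 4 has {2,3,5}; col 4 has {2,3,4,5}; region has {3,5} → only 1 remains.
r5c1 = 5: row 5 has {3}; col 1 has {1,2,3,4}; region has {2,3} → only 5 remains.
r5c3 = 2: row 5 has {3,5}; col 3 has {1,3,4,5}; region has {1,3,5} → only 2 remains.
r5c5 = 4: row 5 has {2,3,5}; col 5 has {1,2,3,5}; region has {1,2,3,5} → only 4 remains.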